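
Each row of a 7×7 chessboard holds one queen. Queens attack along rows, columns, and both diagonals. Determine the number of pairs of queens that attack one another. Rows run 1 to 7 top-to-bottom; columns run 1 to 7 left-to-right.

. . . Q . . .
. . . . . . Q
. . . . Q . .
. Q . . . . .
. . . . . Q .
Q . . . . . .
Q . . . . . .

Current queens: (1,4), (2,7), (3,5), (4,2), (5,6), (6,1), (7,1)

2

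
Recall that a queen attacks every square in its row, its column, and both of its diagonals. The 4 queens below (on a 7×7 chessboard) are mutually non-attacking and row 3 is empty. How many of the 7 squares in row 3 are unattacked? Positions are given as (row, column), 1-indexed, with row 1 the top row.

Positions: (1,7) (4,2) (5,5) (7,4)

1

(1,7) attacks row 3 at column 7 and diagonals 5.
(4,2) attacks row 3 at column 2 and diagonals 1, 3.
(5,5) attacks row 3 at column 5 and diagonals 3, 7.
(7,4) attacks row 3 at column 4.
Attacked columns: {1, 2, 3, 4, 5, 7}. Safe: {6}.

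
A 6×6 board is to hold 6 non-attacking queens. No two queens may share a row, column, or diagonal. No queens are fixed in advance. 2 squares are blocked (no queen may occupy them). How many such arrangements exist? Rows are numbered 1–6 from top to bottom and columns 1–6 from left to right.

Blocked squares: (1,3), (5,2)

3

Branch on row 1: col 1 → 0; col 2 → 1; col 4 → 1; col 5 → 1; col 6 → 0.
Sum: 0 + 1 + 1 + 1 + 0 = 3.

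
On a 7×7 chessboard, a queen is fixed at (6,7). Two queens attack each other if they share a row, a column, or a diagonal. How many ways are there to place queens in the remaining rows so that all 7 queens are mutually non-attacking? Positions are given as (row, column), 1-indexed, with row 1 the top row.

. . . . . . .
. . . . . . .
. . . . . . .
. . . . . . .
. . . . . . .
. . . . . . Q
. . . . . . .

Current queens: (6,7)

Branch on row 1: col 1 → 1; col 3 → 2; col 4 → 2; col 5 → 1; col 6 → 1.
Sum: 1 + 2 + 2 + 1 + 1 = 7.

7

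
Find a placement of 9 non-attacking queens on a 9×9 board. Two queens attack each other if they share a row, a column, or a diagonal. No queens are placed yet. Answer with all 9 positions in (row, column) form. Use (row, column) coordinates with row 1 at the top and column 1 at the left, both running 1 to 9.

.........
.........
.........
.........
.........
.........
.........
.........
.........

(1,6) (2,9) (3,5) (4,2) (5,8) (6,3) (7,7) (8,4) (9,1)

Row 1: Safe: 1, 2, 3, 4, 5, 6, 7, 8, 9. Place at column 6.
Row 2: attacked by (1,6)→{5,6,7}. Safe: 1, 2, 3, 4, 8, 9. Place at column 9.
Row 3: attacked by (1,6)→{4,6,8}; (2,9)→{8,9}. Safe: 1, 2, 3, 5, 7. Place at column 5.
Row 4: attacked by (1,6)→{3,6,9}; (2,9)→{7,9}; (3,5)→{4,5,6}. Safe: 1, 2, 8. Place at column 2.
Row 5: attacked by (1,6)→{2,6}; (2,9)→{6,9}; (3,5)→{3,5,7}; (4,2)→{1,2,3}. Safe: 4, 8. Place at column 8.
Row 6: attacked by (1,6)→{1,6}; (2,9)→{5,9}; (3,5)→{2,5,8}; (4,2)→{2,4}; (5,8)→{7,8,9}. Safe: 3. Place at column 3.
Row 7: attacked by (1,6)→{6}; (2,9)→{4,9}; (3,5)→{1,5,9}; (4,2)→{2,5}; (5,8)→{6,8}; (6,3)→{2,3,4}. Safe: 7. Place at column 7.
Row 8: attacked by (1,6)→{6}; (2,9)→{3,9}; (3,5)→{5}; (4,2)→{2,6}; (5,8)→{5,8}; (6,3)→{1,3,5}; (7,7)→{6,7,8}. Safe: 4. Place at column 4.
Row 9: attacked by (1,6)→{6}; (2,9)→{2,9}; (3,5)→{5}; (4,2)→{2,7}; (5,8)→{4,8}; (6,3)→{3,6}; (7,7)→{5,7,9}; (8,4)→{3,4,5}. Safe: 1. Place at column 1.
Columns [6, 9, 5, 2, 8, 3, 7, 4, 1], r−c [-5, -7, -2, 2, -3, 3, 0, 4, 8], r+c [7, 11, 8, 6, 13, 9, 14, 12, 10] are all distinct, so no two queens attack.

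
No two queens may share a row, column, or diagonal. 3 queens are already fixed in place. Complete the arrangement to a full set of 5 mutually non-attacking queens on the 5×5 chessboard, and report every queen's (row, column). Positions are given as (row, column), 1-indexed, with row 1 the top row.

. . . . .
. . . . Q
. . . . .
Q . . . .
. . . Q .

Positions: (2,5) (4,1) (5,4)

Row 1: attacked by (2,5)→{4,5}; (4,1)→{1,4}; (5,4)→{4}. Safe: 2, 3. Place at column 2.
Row 3: attacked by (1,2)→{2,4}; (2,5)→{4,5}; (4,1)→{1,2}; (5,4)→{2,4}. Safe: 3. Place at column 3.
Columns [2, 5, 3, 1, 4], r−c [-1, -3, 0, 3, 1], r+c [3, 7, 6, 5, 9] are all distinct, so no two queens attack.

(1,2) (2,5) (3,3) (4,1) (5,4)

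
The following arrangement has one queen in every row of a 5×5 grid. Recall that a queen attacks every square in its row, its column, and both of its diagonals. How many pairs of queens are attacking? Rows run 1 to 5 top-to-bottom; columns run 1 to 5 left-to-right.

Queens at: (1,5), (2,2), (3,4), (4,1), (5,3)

0

All columns are distinct and no two queens satisfy |Δrow| = |Δcol|, so no pair attacks.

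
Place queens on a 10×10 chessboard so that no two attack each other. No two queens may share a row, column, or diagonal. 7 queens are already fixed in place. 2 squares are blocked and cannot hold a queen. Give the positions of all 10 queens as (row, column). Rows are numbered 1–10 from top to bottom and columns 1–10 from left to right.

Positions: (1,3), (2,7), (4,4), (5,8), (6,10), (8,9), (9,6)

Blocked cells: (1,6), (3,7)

Row 3: attacked by (1,3)→{1,3,5}; (2,7)→{6,7,8}; (4,4)→{3,4,5}; (5,8)→{6,8,10}; (6,10)→{7,10}; (8,9)→{4,9}; (9,6)→{6}. Blocked: 7. Safe: 2. Place at column 2.
Row 7: attacked by (1,3)→{3,9}; (2,7)→{2,7}; (3,2)→{2,6}; (4,4)→{1,4,7}; (5,8)→{6,8,10}; (6,10)→{9,10}; (8,9)→{8,9,10}; (9,6)→{4,6,8}. Safe: 5. Place at column 5.
Row 10: attacked by (1,3)→{3}; (2,7)→{7}; (3,2)→{2,9}; (4,4)→{4,10}; (5,8)→{3,8}; (6,10)→{6,10}; (7,5)→{2,5,8}; (8,9)→{7,9}; (9,6)→{5,6,7}. Safe: 1. Place at column 1.
Columns [3, 7, 2, 4, 8, 10, 5, 9, 6, 1], r−c [-2, -5, 1, 0, -3, -4, 2, -1, 3, 9], r+c [4, 9, 5, 8, 13, 16, 12, 17, 15, 11] are all distinct, so no two queens attack.

(1,3) (2,7) (3,2) (4,4) (5,8) (6,10) (7,5) (8,9) (9,6) (10,1)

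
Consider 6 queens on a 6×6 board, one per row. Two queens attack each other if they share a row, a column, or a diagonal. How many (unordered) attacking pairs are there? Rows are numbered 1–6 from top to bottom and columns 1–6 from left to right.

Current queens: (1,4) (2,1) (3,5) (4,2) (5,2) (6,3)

Same column: (4,2)–(5,2) (column 2).
Same diagonal: (5,2)–(6,3) (|5−6| = |2−3| = 1).
Total attacking pairs: 2.

2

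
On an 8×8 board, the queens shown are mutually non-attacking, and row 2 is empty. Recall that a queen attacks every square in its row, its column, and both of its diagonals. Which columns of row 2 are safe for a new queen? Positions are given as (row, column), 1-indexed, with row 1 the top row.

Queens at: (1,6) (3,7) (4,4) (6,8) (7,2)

(1,6) attacks row 2 at column 6 and diagonals 5, 7.
(3,7) attacks row 2 at column 7 and diagonals 6, 8.
(4,4) attacks row 2 at column 4 and diagonals 2, 6.
(6,8) attacks row 2 at column 8 and diagonals 4.
(7,2) attacks row 2 at column 2 and diagonals 7.
Attacked columns: {2, 4, 5, 6, 7, 8}. Safe: {1, 3}.

columns 1, 3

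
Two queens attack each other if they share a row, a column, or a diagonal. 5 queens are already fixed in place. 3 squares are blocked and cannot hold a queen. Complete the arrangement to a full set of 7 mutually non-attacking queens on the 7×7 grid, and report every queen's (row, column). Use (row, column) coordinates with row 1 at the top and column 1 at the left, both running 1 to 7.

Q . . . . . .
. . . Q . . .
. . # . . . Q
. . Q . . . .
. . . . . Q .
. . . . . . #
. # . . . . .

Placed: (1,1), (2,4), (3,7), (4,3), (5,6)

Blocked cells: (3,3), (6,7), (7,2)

Row 6: attacked by (1,1)→{1,6}; (2,4)→{4}; (3,7)→{4,7}; (4,3)→{1,3,5}; (5,6)→{5,6,7}. Blocked: 7. Safe: 2. Place at column 2.
Row 7: attacked by (1,1)→{1,7}; (2,4)→{4}; (3,7)→{3,7}; (4,3)→{3,6}; (5,6)→{4,6}; (6,2)→{1,2,3}. Blocked: 2. Safe: 5. Place at column 5.
Columns [1, 4, 7, 3, 6, 2, 5], r−c [0, -2, -4, 1, -1, 4, 2], r+c [2, 6, 10, 7, 11, 8, 12] are all distinct, so no two queens attack.

(1,1) (2,4) (3,7) (4,3) (5,6) (6,2) (7,5)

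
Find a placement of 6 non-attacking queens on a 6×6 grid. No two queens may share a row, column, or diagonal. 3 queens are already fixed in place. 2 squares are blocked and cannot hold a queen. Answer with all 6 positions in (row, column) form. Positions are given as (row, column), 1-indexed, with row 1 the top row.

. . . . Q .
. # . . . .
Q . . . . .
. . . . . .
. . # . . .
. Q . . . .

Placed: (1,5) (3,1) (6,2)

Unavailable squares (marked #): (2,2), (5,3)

Row 2: attacked by (1,5)→{4,5,6}; (3,1)→{1,2}; (6,2)→{2,6}. Blocked: 2. Safe: 3. Place at column 3.
Row 4: attacked by (1,5)→{2,5}; (2,3)→{1,3,5}; (3,1)→{1,2}; (6,2)→{2,4}. Safe: 6. Place at column 6.
Row 5: attacked by (1,5)→{1,5}; (2,3)→{3,6}; (3,1)→{1,3}; (4,6)→{5,6}; (6,2)→{1,2,3}. Blocked: 3. Safe: 4. Place at column 4.
Columns [5, 3, 1, 6, 4, 2], r−c [-4, -1, 2, -2, 1, 4], r+c [6, 5, 4, 10, 9, 8] are all distinct, so no two queens attack.

(1,5) (2,3) (3,1) (4,6) (5,4) (6,2)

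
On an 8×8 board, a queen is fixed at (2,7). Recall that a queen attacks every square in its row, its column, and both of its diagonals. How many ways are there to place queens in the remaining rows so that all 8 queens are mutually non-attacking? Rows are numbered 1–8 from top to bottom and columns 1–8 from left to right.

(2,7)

Branch on row 1: col 1 → 2; col 2 → 2; col 3 → 2; col 4 → 4; col 5 → 6.
Sum: 2 + 2 + 2 + 4 + 6 = 16.

16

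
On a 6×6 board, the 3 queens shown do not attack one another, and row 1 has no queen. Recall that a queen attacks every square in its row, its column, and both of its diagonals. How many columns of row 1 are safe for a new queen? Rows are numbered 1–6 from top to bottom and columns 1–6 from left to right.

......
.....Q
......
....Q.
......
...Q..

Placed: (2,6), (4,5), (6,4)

(2,6) attacks row 1 at column 6 and diagonals 5.
(4,5) attacks row 1 at column 5 and diagonals 2.
(6,4) attacks row 1 at column 4.
Attacked columns: {2, 4, 5, 6}. Safe: {1, 3}.

2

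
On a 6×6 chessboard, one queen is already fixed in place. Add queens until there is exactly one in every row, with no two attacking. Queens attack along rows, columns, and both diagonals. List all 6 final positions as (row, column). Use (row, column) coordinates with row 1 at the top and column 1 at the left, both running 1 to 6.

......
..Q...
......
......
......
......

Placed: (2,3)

Row 1: attacked by (2,3)→{2,3,4}. Safe: 1, 5, 6. Place at column 5.
Row 3: attacked by (1,5)→{3,5}; (2,3)→{2,3,4}. Safe: 1, 6. Place at column 1.
Row 4: attacked by (1,5)→{2,5}; (2,3)→{1,3,5}; (3,1)→{1,2}. Safe: 4, 6. Place at column 6.
Row 5: attacked by (1,5)→{1,5}; (2,3)→{3,6}; (3,1)→{1,3}; (4,6)→{5,6}. Safe: 2, 4. Place at column 4.
Row 6: attacked by (1,5)→{5}; (2,3)→{3}; (3,1)→{1,4}; (4,6)→{4,6}; (5,4)→{3,4,5}. Safe: 2. Place at column 2.
Columns [5, 3, 1, 6, 4, 2], r−c [-4, -1, 2, -2, 1, 4], r+c [6, 5, 4, 10, 9, 8] are all distinct, so no two queens attack.

(1,5) (2,3) (3,1) (4,6) (5,4) (6,2)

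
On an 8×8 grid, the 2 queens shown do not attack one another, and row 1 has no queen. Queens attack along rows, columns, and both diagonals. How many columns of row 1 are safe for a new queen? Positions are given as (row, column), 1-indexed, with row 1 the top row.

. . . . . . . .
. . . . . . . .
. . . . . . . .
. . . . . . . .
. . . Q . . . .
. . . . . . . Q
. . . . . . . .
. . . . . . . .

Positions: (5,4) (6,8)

5

(5,4) attacks row 1 at column 4 and diagonals 8.
(6,8) attacks row 1 at column 8 and diagonals 3.
Attacked columns: {3, 4, 8}. Safe: {1, 2, 5, 6, 7}.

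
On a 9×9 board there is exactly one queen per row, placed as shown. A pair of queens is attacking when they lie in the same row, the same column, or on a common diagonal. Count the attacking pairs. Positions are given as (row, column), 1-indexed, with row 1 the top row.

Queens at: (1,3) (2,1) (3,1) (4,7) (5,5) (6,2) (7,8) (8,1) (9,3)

Same column: (1,3)–(9,3) (column 3); (2,1)–(3,1) (column 1); (2,1)–(8,1) (column 1); (3,1)–(8,1) (column 1).
Same diagonal: (1,3)–(3,1) (|1−3| = |3−1| = 2).
Total attacking pairs: 5.

5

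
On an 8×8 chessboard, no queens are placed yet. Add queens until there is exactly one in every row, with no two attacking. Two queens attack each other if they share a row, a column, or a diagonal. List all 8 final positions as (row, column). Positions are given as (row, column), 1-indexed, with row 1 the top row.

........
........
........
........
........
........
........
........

Row 1: Safe: 1, 2, 3, 4, 5, 6, 7, 8. Place at column 7.
Row 2: attacked by (1,7)→{6,7,8}. Safe: 1, 2, 3, 4, 5. Place at column 3.
Row 3: attacked by (1,7)→{5,7}; (2,3)→{2,3,4}. Safe: 1, 6, 8. Place at column 8.
Row 4: attacked by (1,7)→{4,7}; (2,3)→{1,3,5}; (3,8)→{7,8}. Safe: 2, 6. Place at column 2.
Row 5: attacked by (1,7)→{3,7}; (2,3)→{3,6}; (3,8)→{6,8}; (4,2)→{1,2,3}. Safe: 4, 5. Place at column 5.
Row 6: attacked by (1,7)→{2,7}; (2,3)→{3,7}; (3,8)→{5,8}; (4,2)→{2,4}; (5,5)→{4,5,6}. Safe: 1. Place at column 1.
Row 7: attacked by (1,7)→{1,7}; (2,3)→{3,8}; (3,8)→{4,8}; (4,2)→{2,5}; (5,5)→{3,5,7}; (6,1)→{1,2}. Safe: 6. Place at column 6.
Row 8: attacked by (1,7)→{7}; (2,3)→{3}; (3,8)→{3,8}; (4,2)→{2,6}; (5,5)→{2,5,8}; (6,1)→{1,3}; (7,6)→{5,6,7}. Safe: 4. Place at column 4.
Columns [7, 3, 8, 2, 5, 1, 6, 4], r−c [-6, -1, -5, 2, 0, 5, 1, 4], r+c [8, 5, 11, 6, 10, 7, 13, 12] are all distinct, so no two queens attack.

(1,7) (2,3) (3,8) (4,2) (5,5) (6,1) (7,6) (8,4)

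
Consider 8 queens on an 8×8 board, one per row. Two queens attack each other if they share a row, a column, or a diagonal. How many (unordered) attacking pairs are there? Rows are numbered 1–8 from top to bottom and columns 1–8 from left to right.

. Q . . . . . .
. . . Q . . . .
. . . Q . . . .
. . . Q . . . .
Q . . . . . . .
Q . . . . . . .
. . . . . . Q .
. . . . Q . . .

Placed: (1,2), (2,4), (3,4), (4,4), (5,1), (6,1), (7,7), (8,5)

Same column: (2,4)–(3,4) (column 4); (2,4)–(4,4) (column 4); (3,4)–(4,4) (column 4); (5,1)–(6,1) (column 1).
Same diagonal: (1,2)–(3,4) (|1−3| = |2−4| = 2); (2,4)–(5,1) (|2−5| = |4−1| = 3); (3,4)–(6,1) (|3−6| = |4−1| = 3); (4,4)–(7,7) (|4−7| = |4−7| = 3).
Total attacking pairs: 8.

8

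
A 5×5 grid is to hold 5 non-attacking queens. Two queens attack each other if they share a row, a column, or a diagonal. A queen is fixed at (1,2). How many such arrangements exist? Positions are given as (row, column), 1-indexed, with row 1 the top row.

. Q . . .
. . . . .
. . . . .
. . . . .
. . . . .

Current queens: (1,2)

Branch on row 2: col 4 → 1; col 5 → 1.
Sum: 1 + 1 = 2.

2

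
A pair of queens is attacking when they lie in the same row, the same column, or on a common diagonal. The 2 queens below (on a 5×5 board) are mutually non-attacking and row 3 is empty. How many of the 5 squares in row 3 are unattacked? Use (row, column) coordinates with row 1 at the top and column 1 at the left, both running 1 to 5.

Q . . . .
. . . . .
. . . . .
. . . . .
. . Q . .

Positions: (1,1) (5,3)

2

(1,1) attacks row 3 at column 1 and diagonals 3.
(5,3) attacks row 3 at column 3 and diagonals 1, 5.
Attacked columns: {1, 3, 5}. Safe: {2, 4}.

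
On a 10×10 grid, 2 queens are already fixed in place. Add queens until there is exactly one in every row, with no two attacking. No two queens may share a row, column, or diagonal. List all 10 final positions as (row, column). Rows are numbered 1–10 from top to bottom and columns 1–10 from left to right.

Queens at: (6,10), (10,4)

(1,7) (2,2) (3,6) (4,9) (5,1) (6,10) (7,5) (8,3) (9,8) (10,4)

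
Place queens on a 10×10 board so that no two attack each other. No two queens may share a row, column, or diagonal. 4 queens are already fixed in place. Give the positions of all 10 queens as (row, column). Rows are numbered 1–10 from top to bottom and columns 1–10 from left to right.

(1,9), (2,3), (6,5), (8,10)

(1,9) (2,3) (3,1) (4,8) (5,2) (6,5) (7,7) (8,10) (9,4) (10,6)

Row 3: attacked by (1,9)→{7,9}; (2,3)→{2,3,4}; (6,5)→{2,5,8}; (8,10)→{5,10}. Safe: 1, 6. Place at column 1.
Row 4: attacked by (1,9)→{6,9}; (2,3)→{1,3,5}; (3,1)→{1,2}; (6,5)→{3,5,7}; (8,10)→{6,10}. Safe: 4, 8. Place at column 8.
Row 5: attacked by (1,9)→{5,9}; (2,3)→{3,6}; (3,1)→{1,3}; (4,8)→{7,8,9}; (6,5)→{4,5,6}; (8,10)→{7,10}. Safe: 2. Place at column 2.
Row 7: attacked by (1,9)→{3,9}; (2,3)→{3,8}; (3,1)→{1,5}; (4,8)→{5,8}; (5,2)→{2,4}; (6,5)→{4,5,6}; (8,10)→{9,10}. Safe: 7. Place at column 7.
Row 9: attacked by (1,9)→{1,9}; (2,3)→{3,10}; (3,1)→{1,7}; (4,8)→{3,8}; (5,2)→{2,6}; (6,5)→{2,5,8}; (7,7)→{5,7,9}; (8,10)→{9,10}. Safe: 4. Place at column 4.
Row 10: attacked by (1,9)→{9}; (2,3)→{3}; (3,1)→{1,8}; (4,8)→{2,8}; (5,2)→{2,7}; (6,5)→{1,5,9}; (7,7)→{4,7,10}; (8,10)→{8,10}; (9,4)→{3,4,5}. Safe: 6. Place at column 6.
Columns [9, 3, 1, 8, 2, 5, 7, 10, 4, 6], r−c [-8, -1, 2, -4, 3, 1, 0, -2, 5, 4], r+c [10, 5, 4, 12, 7, 11, 14, 18, 13, 16] are all distinct, so no two queens attack.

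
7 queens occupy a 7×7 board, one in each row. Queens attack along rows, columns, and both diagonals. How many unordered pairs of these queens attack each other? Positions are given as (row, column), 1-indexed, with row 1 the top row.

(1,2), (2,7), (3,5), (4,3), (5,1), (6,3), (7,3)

Same column: (4,3)–(6,3) (column 3); (4,3)–(7,3) (column 3); (6,3)–(7,3) (column 3).
Same diagonal: (2,7)–(6,3) (|2−6| = |7−3| = 4); (5,1)–(7,3) (|5−7| = |1−3| = 2).
Total attacking pairs: 5.

5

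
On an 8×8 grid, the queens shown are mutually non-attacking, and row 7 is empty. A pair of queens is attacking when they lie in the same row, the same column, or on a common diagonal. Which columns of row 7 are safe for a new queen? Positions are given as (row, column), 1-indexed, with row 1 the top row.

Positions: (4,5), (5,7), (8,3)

(4,5) attacks row 7 at column 5 and diagonals 2, 8.
(5,7) attacks row 7 at column 7 and diagonals 5.
(8,3) attacks row 7 at column 3 and diagonals 2, 4.
Attacked columns: {2, 3, 4, 5, 7, 8}. Safe: {1, 6}.

columns 1, 6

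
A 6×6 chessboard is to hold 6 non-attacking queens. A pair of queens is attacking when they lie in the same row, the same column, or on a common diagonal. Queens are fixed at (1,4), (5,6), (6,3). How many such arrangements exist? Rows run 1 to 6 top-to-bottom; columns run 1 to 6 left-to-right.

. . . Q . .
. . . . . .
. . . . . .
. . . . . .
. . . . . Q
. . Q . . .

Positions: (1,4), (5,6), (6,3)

Branch on row 2: col 1 → 1; col 2 → 0.
Sum: 1 + 0 = 1.

1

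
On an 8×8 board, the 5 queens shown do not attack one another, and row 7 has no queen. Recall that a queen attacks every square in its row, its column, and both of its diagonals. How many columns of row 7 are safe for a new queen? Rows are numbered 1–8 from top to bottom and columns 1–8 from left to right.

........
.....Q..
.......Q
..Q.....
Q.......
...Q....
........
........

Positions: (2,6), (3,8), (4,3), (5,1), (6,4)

(2,6) attacks row 7 at column 6 and diagonals 1.
(3,8) attacks row 7 at column 8 and diagonals 4.
(4,3) attacks row 7 at column 3 and diagonals 6.
(5,1) attacks row 7 at column 1 and diagonals 3.
(6,4) attacks row 7 at column 4 and diagonals 3, 5.
Attacked columns: {1, 3, 4, 5, 6, 8}. Safe: {2, 7}.

2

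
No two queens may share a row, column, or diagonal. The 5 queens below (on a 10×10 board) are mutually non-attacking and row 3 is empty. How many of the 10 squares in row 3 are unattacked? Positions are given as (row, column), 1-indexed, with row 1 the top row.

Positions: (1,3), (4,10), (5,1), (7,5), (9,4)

4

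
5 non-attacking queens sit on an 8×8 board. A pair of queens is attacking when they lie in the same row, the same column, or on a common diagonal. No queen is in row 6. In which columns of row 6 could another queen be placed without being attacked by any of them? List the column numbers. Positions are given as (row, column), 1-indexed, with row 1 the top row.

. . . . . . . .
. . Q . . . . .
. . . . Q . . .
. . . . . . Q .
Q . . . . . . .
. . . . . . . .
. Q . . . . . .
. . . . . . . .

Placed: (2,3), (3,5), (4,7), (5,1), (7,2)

(2,3) attacks row 6 at column 3 and diagonals 7.
(3,5) attacks row 6 at column 5 and diagonals 2, 8.
(4,7) attacks row 6 at column 7 and diagonals 5.
(5,1) attacks row 6 at column 1 and diagonals 2.
(7,2) attacks row 6 at column 2 and diagonals 1, 3.
Attacked columns: {1, 2, 3, 5, 7, 8}. Safe: {4, 6}.

columns 4, 6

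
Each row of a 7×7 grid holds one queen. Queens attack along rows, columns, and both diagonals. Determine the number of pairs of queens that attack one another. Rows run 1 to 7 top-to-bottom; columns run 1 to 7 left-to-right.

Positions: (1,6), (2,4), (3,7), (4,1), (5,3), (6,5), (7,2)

All columns are distinct and no two queens satisfy |Δrow| = |Δcol|, so no pair attacks.

0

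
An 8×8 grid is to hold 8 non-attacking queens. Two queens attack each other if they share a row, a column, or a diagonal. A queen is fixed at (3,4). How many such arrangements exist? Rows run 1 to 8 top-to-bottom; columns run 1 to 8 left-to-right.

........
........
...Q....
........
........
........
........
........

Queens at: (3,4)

12

Branch on row 1: col 1 → 1; col 3 → 3; col 5 → 6; col 7 → 1; col 8 → 1.
Sum: 1 + 3 + 6 + 1 + 1 = 12.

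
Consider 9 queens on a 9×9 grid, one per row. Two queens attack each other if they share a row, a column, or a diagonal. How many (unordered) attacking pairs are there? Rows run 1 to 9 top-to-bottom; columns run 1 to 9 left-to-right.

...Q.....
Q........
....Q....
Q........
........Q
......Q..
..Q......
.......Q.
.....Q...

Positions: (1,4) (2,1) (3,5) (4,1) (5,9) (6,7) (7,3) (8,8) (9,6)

Same column: (2,1)–(4,1) (column 1).
Same diagonal: (1,4)–(4,1) (|1−4| = |4−1| = 3); (4,1)–(9,6) (|4−9| = |1−6| = 5).
Total attacking pairs: 3.

3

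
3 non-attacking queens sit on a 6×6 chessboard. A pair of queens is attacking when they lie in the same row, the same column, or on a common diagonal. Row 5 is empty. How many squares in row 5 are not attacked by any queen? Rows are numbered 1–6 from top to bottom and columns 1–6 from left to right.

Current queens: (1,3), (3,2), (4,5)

1

(1,3) attacks row 5 at column 3.
(3,2) attacks row 5 at column 2 and diagonals 4.
(4,5) attacks row 5 at column 5 and diagonals 4, 6.
Attacked columns: {2, 3, 4, 5, 6}. Safe: {1}.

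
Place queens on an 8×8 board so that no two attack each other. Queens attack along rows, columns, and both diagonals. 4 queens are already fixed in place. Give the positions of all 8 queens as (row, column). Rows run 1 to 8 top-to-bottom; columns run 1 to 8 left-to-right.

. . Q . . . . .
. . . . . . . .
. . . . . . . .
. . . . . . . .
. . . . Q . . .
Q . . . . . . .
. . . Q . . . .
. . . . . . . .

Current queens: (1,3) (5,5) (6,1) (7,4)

(1,3) (2,7) (3,2) (4,8) (5,5) (6,1) (7,4) (8,6)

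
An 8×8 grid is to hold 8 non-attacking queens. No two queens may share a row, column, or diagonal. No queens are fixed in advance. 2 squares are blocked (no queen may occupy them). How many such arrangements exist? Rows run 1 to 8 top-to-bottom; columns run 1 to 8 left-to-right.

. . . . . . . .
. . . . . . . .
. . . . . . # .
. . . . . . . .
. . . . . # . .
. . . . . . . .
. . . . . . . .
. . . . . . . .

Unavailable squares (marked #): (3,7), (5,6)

Branch on row 1: col 1 → 4; col 2 → 6; col 3 → 12; col 4 → 11; col 5 → 18; col 6 → 9; col 7 → 5; col 8 → 3.
Sum: 4 + 6 + 12 + 11 + 18 + 9 + 5 + 3 = 68.

68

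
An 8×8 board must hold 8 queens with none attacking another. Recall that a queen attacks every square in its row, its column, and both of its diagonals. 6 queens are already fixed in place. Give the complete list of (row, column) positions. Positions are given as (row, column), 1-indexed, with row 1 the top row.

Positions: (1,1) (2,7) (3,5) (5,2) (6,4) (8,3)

(1,1) (2,7) (3,5) (4,8) (5,2) (6,4) (7,6) (8,3)

Row 4: attacked by (1,1)→{1,4}; (2,7)→{5,7}; (3,5)→{4,5,6}; (5,2)→{1,2,3}; (6,4)→{2,4,6}; (8,3)→{3,7}. Safe: 8. Place at column 8.
Row 7: attacked by (1,1)→{1,7}; (2,7)→{2,7}; (3,5)→{1,5}; (4,8)→{5,8}; (5,2)→{2,4}; (6,4)→{3,4,5}; (8,3)→{2,3,4}. Safe: 6. Place at column 6.
Columns [1, 7, 5, 8, 2, 4, 6, 3], r−c [0, -5, -2, -4, 3, 2, 1, 5], r+c [2, 9, 8, 12, 7, 10, 13, 11] are all distinct, so no two queens attack.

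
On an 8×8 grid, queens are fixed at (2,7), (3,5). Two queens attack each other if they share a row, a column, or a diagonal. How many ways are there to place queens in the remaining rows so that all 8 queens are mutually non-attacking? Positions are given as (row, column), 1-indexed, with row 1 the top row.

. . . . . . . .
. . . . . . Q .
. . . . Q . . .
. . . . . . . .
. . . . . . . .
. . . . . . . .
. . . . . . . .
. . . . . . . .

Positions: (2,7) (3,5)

4

Branch on row 1: col 1 → 1; col 2 → 1; col 4 → 2.
Sum: 1 + 1 + 2 = 4.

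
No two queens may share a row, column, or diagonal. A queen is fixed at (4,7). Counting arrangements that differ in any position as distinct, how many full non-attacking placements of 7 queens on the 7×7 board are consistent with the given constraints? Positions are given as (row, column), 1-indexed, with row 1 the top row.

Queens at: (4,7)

6

Branch on row 1: col 1 → 1; col 2 → 2; col 3 → 0; col 5 → 1; col 6 → 2.
Sum: 1 + 2 + 0 + 1 + 2 = 6.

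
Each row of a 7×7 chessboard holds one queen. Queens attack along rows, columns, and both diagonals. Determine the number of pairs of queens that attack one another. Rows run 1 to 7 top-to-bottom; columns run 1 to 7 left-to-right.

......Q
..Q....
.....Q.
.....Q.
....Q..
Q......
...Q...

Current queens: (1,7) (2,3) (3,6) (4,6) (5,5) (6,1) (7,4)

2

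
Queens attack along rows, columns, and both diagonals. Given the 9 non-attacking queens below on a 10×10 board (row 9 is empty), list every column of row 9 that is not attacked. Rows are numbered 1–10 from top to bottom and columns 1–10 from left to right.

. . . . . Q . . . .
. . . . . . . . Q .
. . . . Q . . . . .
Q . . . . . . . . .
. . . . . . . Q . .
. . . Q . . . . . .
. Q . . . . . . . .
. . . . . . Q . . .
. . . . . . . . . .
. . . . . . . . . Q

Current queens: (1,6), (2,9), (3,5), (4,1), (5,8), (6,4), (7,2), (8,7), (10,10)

columns 3

(1,6) attacks row 9 at column 6.
(2,9) attacks row 9 at column 9 and diagonals 2.
(3,5) attacks row 9 at column 5.
(4,1) attacks row 9 at column 1 and diagonals 6.
(5,8) attacks row 9 at column 8 and diagonals 4.
(6,4) attacks row 9 at column 4 and diagonals 1, 7.
(7,2) attacks row 9 at column 2 and diagonals 4.
(8,7) attacks row 9 at column 7 and diagonals 6, 8.
(10,10) attacks row 9 at column 10 and diagonals 9.
Attacked columns: {1, 2, 4, 5, 6, 7, 8, 9, 10}. Safe: {3}.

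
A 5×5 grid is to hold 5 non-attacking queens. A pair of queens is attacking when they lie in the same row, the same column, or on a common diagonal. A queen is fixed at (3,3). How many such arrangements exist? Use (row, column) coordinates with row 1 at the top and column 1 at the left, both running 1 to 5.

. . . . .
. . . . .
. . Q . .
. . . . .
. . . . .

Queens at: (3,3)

2

Branch on row 1: col 2 → 1; col 4 → 1.
Sum: 1 + 1 = 2.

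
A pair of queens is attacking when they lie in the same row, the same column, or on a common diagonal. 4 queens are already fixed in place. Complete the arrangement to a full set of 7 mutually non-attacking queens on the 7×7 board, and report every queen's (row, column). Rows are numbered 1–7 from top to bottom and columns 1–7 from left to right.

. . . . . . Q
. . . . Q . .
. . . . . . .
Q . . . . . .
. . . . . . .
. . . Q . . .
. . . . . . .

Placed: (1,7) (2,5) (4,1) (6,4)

(1,7) (2,5) (3,3) (4,1) (5,6) (6,4) (7,2)

Row 3: attacked by (1,7)→{5,7}; (2,5)→{4,5,6}; (4,1)→{1,2}; (6,4)→{1,4,7}. Safe: 3. Place at column 3.
Row 5: attacked by (1,7)→{3,7}; (2,5)→{2,5}; (3,3)→{1,3,5}; (4,1)→{1,2}; (6,4)→{3,4,5}. Safe: 6. Place at column 6.
Row 7: attacked by (1,7)→{1,7}; (2,5)→{5}; (3,3)→{3,7}; (4,1)→{1,4}; (5,6)→{4,6}; (6,4)→{3,4,5}. Safe: 2. Place at column 2.
Columns [7, 5, 3, 1, 6, 4, 2], r−c [-6, -3, 0, 3, -1, 2, 5], r+c [8, 7, 6, 5, 11, 10, 9] are all distinct, so no two queens attack.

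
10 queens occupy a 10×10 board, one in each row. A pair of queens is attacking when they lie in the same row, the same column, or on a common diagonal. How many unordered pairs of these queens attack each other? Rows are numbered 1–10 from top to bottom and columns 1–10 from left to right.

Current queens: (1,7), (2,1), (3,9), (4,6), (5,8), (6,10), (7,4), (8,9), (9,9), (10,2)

Same column: (3,9)–(8,9) (column 9); (3,9)–(9,9) (column 9); (8,9)–(9,9) (column 9).
Same diagonal: (1,7)–(3,9) (|1−3| = |7−9| = 2); (3,9)–(10,2) (|3−10| = |9−2| = 7).
Total attacking pairs: 5.

5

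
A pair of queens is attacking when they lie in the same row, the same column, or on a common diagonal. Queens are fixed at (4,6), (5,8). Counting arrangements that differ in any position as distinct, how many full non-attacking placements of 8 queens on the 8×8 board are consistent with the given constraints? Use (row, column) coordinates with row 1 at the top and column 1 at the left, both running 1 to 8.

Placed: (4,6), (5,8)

6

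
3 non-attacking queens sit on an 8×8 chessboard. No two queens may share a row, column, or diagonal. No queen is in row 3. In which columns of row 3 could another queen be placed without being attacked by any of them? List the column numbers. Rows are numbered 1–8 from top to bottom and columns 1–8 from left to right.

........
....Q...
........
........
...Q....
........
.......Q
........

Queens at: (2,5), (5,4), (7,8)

columns 1, 3, 7

(2,5) attacks row 3 at column 5 and diagonals 4, 6.
(5,4) attacks row 3 at column 4 and diagonals 2, 6.
(7,8) attacks row 3 at column 8 and diagonals 4.
Attacked columns: {2, 4, 5, 6, 8}. Safe: {1, 3, 7}.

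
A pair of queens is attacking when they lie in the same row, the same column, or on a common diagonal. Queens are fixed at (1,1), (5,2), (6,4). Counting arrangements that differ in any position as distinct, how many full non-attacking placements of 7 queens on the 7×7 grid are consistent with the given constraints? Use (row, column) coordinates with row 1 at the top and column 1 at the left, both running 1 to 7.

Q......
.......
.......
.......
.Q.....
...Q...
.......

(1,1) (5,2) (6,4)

Branch on row 2: col 3 → 1; col 6 → 0; col 7 → 0.
Sum: 1 + 0 + 0 = 1.

1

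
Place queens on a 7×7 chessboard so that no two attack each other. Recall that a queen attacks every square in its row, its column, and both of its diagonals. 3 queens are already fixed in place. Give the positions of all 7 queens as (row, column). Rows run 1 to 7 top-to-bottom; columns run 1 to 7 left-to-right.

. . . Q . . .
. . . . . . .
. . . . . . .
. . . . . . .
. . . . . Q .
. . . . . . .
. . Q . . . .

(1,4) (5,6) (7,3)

Row 2: attacked by (1,4)→{3,4,5}; (5,6)→{3,6}; (7,3)→{3}. Safe: 1, 2, 7. Place at column 7.
Row 3: attacked by (1,4)→{2,4,6}; (2,7)→{6,7}; (5,6)→{4,6}; (7,3)→{3,7}. Safe: 1, 5. Place at column 5.
Row 4: attacked by (1,4)→{1,4,7}; (2,7)→{5,7}; (3,5)→{4,5,6}; (5,6)→{5,6,7}; (7,3)→{3,6}. Safe: 2. Place at column 2.
Row 6: attacked by (1,4)→{4}; (2,7)→{3,7}; (3,5)→{2,5}; (4,2)→{2,4}; (5,6)→{5,6,7}; (7,3)→{2,3,4}. Safe: 1. Place at column 1.
Columns [4, 7, 5, 2, 6, 1, 3], r−c [-3, -5, -2, 2, -1, 5, 4], r+c [5, 9, 8, 6, 11, 7, 10] are all distinct, so no two queens attack.

(1,4) (2,7) (3,5) (4,2) (5,6) (6,1) (7,3)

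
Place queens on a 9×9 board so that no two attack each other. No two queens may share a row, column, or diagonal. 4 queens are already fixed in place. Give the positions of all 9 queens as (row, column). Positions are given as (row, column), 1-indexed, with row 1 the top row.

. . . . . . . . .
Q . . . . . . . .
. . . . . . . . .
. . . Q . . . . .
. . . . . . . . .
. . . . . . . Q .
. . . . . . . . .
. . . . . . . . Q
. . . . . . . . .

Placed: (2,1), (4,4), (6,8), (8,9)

(1,5) (2,1) (3,6) (4,4) (5,2) (6,8) (7,3) (8,9) (9,7)

Row 1: attacked by (2,1)→{1,2}; (4,4)→{1,4,7}; (6,8)→{3,8}; (8,9)→{2,9}. Safe: 5, 6. Place at column 5.
Row 3: attacked by (1,5)→{3,5,7}; (2,1)→{1,2}; (4,4)→{3,4,5}; (6,8)→{5,8}; (8,9)→{4,9}. Safe: 6. Place at column 6.
Row 5: attacked by (1,5)→{1,5,9}; (2,1)→{1,4}; (3,6)→{4,6,8}; (4,4)→{3,4,5}; (6,8)→{7,8,9}; (8,9)→{6,9}. Safe: 2. Place at column 2.
Row 7: attacked by (1,5)→{5}; (2,1)→{1,6}; (3,6)→{2,6}; (4,4)→{1,4,7}; (5,2)→{2,4}; (6,8)→{7,8,9}; (8,9)→{8,9}. Safe: 3. Place at column 3.
Row 9: attacked by (1,5)→{5}; (2,1)→{1,8}; (3,6)→{6}; (4,4)→{4,9}; (5,2)→{2,6}; (6,8)→{5,8}; (7,3)→{1,3,5}; (8,9)→{8,9}. Safe: 7. Place at column 7.
Columns [5, 1, 6, 4, 2, 8, 3, 9, 7], r−c [-4, 1, -3, 0, 3, -2, 4, -1, 2], r+c [6, 3, 9, 8, 7, 14, 10, 17, 16] are all distinct, so no two queens attack.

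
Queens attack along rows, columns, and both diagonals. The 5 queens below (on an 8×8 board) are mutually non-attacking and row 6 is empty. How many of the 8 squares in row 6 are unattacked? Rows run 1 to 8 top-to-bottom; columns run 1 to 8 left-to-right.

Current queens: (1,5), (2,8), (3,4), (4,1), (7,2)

(1,5) attacks row 6 at column 5.
(2,8) attacks row 6 at column 8 and diagonals 4.
(3,4) attacks row 6 at column 4 and diagonals 1, 7.
(4,1) attacks row 6 at column 1 and diagonals 3.
(7,2) attacks row 6 at column 2 and diagonals 1, 3.
Attacked columns: {1, 2, 3, 4, 5, 7, 8}. Safe: {6}.

1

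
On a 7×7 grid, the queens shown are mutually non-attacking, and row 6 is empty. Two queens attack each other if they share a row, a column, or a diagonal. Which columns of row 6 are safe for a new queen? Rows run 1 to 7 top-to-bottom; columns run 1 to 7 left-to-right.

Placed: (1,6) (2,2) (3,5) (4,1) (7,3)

columns 7

(1,6) attacks row 6 at column 6 and diagonals 1.
(2,2) attacks row 6 at column 2 and diagonals 6.
(3,5) attacks row 6 at column 5 and diagonals 2.
(4,1) attacks row 6 at column 1 and diagonals 3.
(7,3) attacks row 6 at column 3 and diagonals 2, 4.
Attacked columns: {1, 2, 3, 4, 5, 6}. Safe: {7}.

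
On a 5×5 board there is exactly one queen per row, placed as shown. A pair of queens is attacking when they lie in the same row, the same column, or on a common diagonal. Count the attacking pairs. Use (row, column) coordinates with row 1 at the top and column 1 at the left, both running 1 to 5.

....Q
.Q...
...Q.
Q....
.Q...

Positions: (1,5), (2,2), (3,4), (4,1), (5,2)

3

Same column: (2,2)–(5,2) (column 2).
Same diagonal: (3,4)–(5,2) (|3−5| = |4−2| = 2); (4,1)–(5,2) (|4−5| = |1−2| = 1).
Total attacking pairs: 3.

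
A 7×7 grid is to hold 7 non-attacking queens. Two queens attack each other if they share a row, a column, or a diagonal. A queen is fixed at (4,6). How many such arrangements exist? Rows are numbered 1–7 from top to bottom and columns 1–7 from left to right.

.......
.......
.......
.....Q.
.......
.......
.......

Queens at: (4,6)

Branch on row 1: col 1 → 1; col 2 → 0; col 4 → 2; col 5 → 2; col 7 → 1.
Sum: 1 + 0 + 2 + 2 + 1 = 6.

6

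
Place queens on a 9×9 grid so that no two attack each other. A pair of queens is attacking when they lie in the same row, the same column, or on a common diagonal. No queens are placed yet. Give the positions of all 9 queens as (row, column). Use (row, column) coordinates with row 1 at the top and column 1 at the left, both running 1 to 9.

Row 1: Safe: 1, 2, 3, 4, 5, 6, 7, 8, 9. Place at column 7.
Row 2: attacked by (1,7)→{6,7,8}. Safe: 1, 2, 3, 4, 5, 9. Place at column 5.
Row 3: attacked by (1,7)→{5,7,9}; (2,5)→{4,5,6}. Safe: 1, 2, 3, 8. Place at column 2.
Row 4: attacked by (1,7)→{4,7}; (2,5)→{3,5,7}; (3,2)→{1,2,3}. Safe: 6, 8, 9. Place at column 8.
Row 5: attacked by (1,7)→{3,7}; (2,5)→{2,5,8}; (3,2)→{2,4}; (4,8)→{7,8,9}. Safe: 1, 6. Place at column 1.
Row 6: attacked by (1,7)→{2,7}; (2,5)→{1,5,9}; (3,2)→{2,5}; (4,8)→{6,8}; (5,1)→{1,2}. Safe: 3, 4. Place at column 4.
Row 7: attacked by (1,7)→{1,7}; (2,5)→{5}; (3,2)→{2,6}; (4,8)→{5,8}; (5,1)→{1,3}; (6,4)→{3,4,5}. Safe: 9. Place at column 9.
Row 8: attacked by (1,7)→{7}; (2,5)→{5}; (3,2)→{2,7}; (4,8)→{4,8}; (5,1)→{1,4}; (6,4)→{2,4,6}; (7,9)→{8,9}. Safe: 3. Place at column 3.
Row 9: attacked by (1,7)→{7}; (2,5)→{5}; (3,2)→{2,8}; (4,8)→{3,8}; (5,1)→{1,5}; (6,4)→{1,4,7}; (7,9)→{7,9}; (8,3)→{2,3,4}. Safe: 6. Place at column 6.
Columns [7, 5, 2, 8, 1, 4, 9, 3, 6], r−c [-6, -3, 1, -4, 4, 2, -2, 5, 3], r+c [8, 7, 5, 12, 6, 10, 16, 11, 15] are all distinct, so no two queens attack.

(1,7) (2,5) (3,2) (4,8) (5,1) (6,4) (7,9) (8,3) (9,6)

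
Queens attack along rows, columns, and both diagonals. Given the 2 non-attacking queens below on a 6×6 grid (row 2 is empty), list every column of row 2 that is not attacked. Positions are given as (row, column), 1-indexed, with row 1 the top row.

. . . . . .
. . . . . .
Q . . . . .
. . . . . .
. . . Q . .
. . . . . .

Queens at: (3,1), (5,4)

columns 3, 5, 6

(3,1) attacks row 2 at column 1 and diagonals 2.
(5,4) attacks row 2 at column 4 and diagonals 1.
Attacked columns: {1, 2, 4}. Safe: {3, 5, 6}.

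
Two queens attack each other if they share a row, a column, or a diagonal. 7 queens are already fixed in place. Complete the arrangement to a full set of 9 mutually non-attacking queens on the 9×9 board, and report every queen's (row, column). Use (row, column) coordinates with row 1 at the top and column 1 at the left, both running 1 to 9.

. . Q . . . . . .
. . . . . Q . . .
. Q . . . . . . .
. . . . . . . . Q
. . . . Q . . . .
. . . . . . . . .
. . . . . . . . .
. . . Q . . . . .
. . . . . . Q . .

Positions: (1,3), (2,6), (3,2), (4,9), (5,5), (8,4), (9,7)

(1,3) (2,6) (3,2) (4,9) (5,5) (6,1) (7,8) (8,4) (9,7)

Row 6: attacked by (1,3)→{3,8}; (2,6)→{2,6}; (3,2)→{2,5}; (4,9)→{7,9}; (5,5)→{4,5,6}; (8,4)→{2,4,6}; (9,7)→{4,7}. Safe: 1. Place at column 1.
Row 7: attacked by (1,3)→{3,9}; (2,6)→{1,6}; (3,2)→{2,6}; (4,9)→{6,9}; (5,5)→{3,5,7}; (6,1)→{1,2}; (8,4)→{3,4,5}; (9,7)→{5,7,9}. Safe: 8. Place at column 8.
Columns [3, 6, 2, 9, 5, 1, 8, 4, 7], r−c [-2, -4, 1, -5, 0, 5, -1, 4, 2], r+c [4, 8, 5, 13, 10, 7, 15, 12, 16] are all distinct, so no two queens attack.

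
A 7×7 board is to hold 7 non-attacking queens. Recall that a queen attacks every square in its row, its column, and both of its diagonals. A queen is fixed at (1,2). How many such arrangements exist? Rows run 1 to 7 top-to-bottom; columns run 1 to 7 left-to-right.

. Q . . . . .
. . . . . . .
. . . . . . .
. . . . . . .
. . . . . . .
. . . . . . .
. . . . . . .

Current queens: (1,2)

7

Branch on row 2: col 4 → 2; col 5 → 3; col 6 → 1; col 7 → 1.
Sum: 2 + 3 + 1 + 1 = 7.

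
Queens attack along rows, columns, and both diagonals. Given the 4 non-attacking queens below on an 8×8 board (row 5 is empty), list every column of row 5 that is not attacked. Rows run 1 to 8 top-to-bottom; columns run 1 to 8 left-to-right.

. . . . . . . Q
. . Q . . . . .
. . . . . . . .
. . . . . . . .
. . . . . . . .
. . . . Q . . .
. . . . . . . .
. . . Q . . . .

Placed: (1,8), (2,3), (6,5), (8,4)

(1,8) attacks row 5 at column 8 and diagonals 4.
(2,3) attacks row 5 at column 3 and diagonals 6.
(6,5) attacks row 5 at column 5 and diagonals 4, 6.
(8,4) attacks row 5 at column 4 and diagonals 1, 7.
Attacked columns: {1, 3, 4, 5, 6, 7, 8}. Safe: {2}.

columns 2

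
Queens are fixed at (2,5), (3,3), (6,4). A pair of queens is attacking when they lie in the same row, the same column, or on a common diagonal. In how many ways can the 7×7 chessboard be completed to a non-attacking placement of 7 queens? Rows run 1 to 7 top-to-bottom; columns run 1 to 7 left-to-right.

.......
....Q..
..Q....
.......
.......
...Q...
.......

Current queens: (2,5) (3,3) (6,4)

2

Branch on row 1: col 2 → 1; col 7 → 1.
Sum: 1 + 1 = 2.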